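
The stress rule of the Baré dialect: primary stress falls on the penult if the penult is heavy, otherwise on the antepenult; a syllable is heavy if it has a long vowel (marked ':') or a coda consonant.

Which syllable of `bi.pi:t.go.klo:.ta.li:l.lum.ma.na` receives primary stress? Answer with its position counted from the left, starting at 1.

Weights: 7 lum H, 8 ma L, 9 na L.
The penult (syllable 8, ma) is light, so stress falls on the antepenult (syllable 7, lum).
Primary stress: syllable 7 → bi.pi:t.go.klo:.ta.li:l.ˈlum.ma.na.

7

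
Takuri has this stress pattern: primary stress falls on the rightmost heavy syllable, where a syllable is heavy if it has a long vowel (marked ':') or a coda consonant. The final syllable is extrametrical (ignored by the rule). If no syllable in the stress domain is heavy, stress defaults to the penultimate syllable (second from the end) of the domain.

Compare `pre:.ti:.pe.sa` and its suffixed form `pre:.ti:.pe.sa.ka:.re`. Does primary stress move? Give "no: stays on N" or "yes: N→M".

Base `pre:.ti:.pe.sa` (4 syllables):
  The final syllable (4, sa) is extrametrical; the stress domain is syllables 1–3.
  Weights: 1 pre: H, 2 ti: H, 3 pe L.
  Heavy syllables in the domain: 1, 2. The rightmost is syllable 2 (ti:).
  → primary stress on syllable 2.
Suffixed `pre:.ti:.pe.sa.ka:.re` (6 syllables):
  The final syllable (6, re) is extrametrical; the stress domain is syllables 1–5.
  Weights: 1 pre: H, 2 ti: H, 3 pe L, 4 sa L, 5 ka: H.
  Heavy syllables in the domain: 1, 2, 5. The rightmost is syllable 5 (ka:).
  → primary stress on syllable 5.

yes: 2→5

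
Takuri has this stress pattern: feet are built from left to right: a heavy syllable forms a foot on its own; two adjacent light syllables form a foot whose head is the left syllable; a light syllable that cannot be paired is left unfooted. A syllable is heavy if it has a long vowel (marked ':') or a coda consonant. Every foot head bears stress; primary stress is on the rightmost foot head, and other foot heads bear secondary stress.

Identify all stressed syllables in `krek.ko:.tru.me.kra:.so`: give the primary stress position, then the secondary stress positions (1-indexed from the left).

Weights: 1 krek H, 2 ko: H, 3 tru L, 4 me L, 5 kra: H, 6 so L.
Parse left to right (heavy = foot alone; LL = one foot; stranded L unfooted): (ˈkrek) (ˈko:) (ˈtru.me) (ˈkra:) so.
Foot heads: 1, 2, 3, 5.
Primary stress on the rightmost head = syllable 5.
Secondary stress on 1, 2, 3: ˌkrek.ˌko:.ˌtru.me.ˈkra:.so.

primary 5, secondary 1, 2, 3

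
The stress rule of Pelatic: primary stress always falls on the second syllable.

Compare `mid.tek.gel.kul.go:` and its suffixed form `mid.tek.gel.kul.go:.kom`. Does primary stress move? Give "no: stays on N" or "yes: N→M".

Base `mid.tek.gel.kul.go:` (5 syllables):
  The word has 5 syllables; the second syllable is syllable 2 (tek).
  → primary stress on syllable 2.
Suffixed `mid.tek.gel.kul.go:.kom` (6 syllables):
  The word has 6 syllables; the second syllable is syllable 2 (tek).
  → primary stress on syllable 2.

no: stays on 2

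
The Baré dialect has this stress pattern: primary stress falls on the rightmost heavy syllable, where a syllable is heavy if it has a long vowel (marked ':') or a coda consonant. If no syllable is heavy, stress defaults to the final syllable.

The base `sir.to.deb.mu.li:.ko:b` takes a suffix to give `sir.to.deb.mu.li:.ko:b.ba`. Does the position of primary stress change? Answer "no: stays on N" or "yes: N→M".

Base `sir.to.deb.mu.li:.ko:b` (6 syllables):
  Weights: 1 sir H, 2 to L, 3 deb H, 4 mu L, 5 li: H, 6 ko:b H.
  Heavy syllables in the domain: 1, 3, 5, 6. The rightmost is syllable 6 (ko:b).
  → primary stress on syllable 6.
Suffixed `sir.to.deb.mu.li:.ko:b.ba` (7 syllables):
  Weights: 1 sir H, 2 to L, 3 deb H, 4 mu L, 5 li: H, 6 ko:b H, 7 ba L.
  Heavy syllables in the domain: 1, 3, 5, 6. The rightmost is syllable 6 (ko:b).
  → primary stress on syllable 6.

no: stays on 6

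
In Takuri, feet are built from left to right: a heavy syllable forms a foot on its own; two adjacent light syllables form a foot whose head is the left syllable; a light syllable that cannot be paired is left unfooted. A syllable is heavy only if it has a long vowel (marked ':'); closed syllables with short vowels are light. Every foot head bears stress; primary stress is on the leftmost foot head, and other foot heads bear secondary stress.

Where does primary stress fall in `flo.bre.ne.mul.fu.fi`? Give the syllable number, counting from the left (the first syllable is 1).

Weights: 1 flo L, 2 bre L, 3 ne L, 4 mul L, 5 fu L, 6 fi L.
Parse left to right (heavy = foot alone; LL = one foot; stranded L unfooted): (ˈflo.bre) (ˈne.mul) (ˈfu.fi).
Foot heads: 1, 3, 5.
Primary stress on the leftmost head = syllable 1.
Primary stress: syllable 1 → ˈflo.bre.ne.mul.fu.fi.

1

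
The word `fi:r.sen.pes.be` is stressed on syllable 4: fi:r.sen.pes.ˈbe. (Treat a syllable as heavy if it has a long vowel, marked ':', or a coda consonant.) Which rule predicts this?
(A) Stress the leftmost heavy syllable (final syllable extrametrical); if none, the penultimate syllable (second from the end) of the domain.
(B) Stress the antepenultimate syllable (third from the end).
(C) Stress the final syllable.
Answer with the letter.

Rule A → syllable 1 (observed: 4).
Rule B → syllable 2 (observed: 4).
Rule C → syllable 4 ✓.

C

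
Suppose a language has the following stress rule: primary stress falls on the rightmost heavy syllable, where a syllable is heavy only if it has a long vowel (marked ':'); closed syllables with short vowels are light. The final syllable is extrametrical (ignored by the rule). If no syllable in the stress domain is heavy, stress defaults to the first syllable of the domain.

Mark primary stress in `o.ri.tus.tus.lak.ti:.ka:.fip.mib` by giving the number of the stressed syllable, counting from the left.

7

The final syllable (9, mib) is extrametrical; the stress domain is syllables 1–8.
Weights: 1 o L, 2 ri L, 3 tus L, 4 tus L, 5 lak L, 6 ti: H, 7 ka: H, 8 fip L.
Heavy syllables in the domain: 6, 7. The rightmost is syllable 7 (ka:).
Primary stress: syllable 7 → o.ri.tus.tus.lak.ti:.ˈka:.fip.mib.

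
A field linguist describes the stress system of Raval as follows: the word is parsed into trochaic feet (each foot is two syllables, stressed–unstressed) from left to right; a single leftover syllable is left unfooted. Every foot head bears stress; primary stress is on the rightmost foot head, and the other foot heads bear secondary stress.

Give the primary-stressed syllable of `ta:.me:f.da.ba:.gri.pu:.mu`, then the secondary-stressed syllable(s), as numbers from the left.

primary 5, secondary 1, 3

Parse left to right into trochaic (ˈσσ) feet: (ˈta:.me:f) (ˈda.ba:) (ˈgri.pu:) mu. Syllable 7 is left unfooted.
Foot heads (stressed positions): 1, 3, 5.
End Rule Rightmost: primary stress on the rightmost head = syllable 5.
Secondary stress on 1, 3: ˌta:.me:f.ˌda.ba:.ˈgri.pu:.mu.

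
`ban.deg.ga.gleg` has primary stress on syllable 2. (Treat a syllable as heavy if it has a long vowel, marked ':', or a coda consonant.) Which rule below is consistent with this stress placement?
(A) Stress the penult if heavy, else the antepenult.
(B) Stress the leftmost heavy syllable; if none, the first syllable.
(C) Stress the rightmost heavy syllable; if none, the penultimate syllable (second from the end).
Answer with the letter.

A

Rule A → syllable 2 ✓.
Rule B → syllable 1 (observed: 2).
Rule C → syllable 4 (observed: 2).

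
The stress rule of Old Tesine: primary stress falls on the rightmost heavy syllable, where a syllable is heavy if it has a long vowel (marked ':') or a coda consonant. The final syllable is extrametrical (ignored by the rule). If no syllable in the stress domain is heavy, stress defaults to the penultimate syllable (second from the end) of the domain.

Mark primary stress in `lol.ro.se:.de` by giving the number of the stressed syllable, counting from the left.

The final syllable (4, de) is extrametrical; the stress domain is syllables 1–3.
Weights: 1 lol H, 2 ro L, 3 se: H.
Heavy syllables in the domain: 1, 3. The rightmost is syllable 3 (se:).
Primary stress: syllable 3 → lol.ro.ˈse:.de.

3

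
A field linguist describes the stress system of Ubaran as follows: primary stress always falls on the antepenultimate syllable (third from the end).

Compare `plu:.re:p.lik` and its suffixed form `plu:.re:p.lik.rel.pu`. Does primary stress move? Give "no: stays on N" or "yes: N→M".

yes: 1→3

Base `plu:.re:p.lik` (3 syllables):
  The word has 3 syllables; the antepenultimate syllable (third from the end) is syllable 1 (plu:).
  → primary stress on syllable 1.
Suffixed `plu:.re:p.lik.rel.pu` (5 syllables):
  The word has 5 syllables; the antepenultimate syllable (third from the end) is syllable 3 (lik).
  → primary stress on syllable 3.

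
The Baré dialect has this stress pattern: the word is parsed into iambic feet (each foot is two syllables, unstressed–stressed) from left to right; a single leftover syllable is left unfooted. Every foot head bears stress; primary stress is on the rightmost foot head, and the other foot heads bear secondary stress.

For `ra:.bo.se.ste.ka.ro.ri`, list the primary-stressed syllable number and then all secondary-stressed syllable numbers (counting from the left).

primary 6, secondary 2, 4

Parse left to right into iambic (σˈσ) feet: (ra:.ˈbo) (se.ˈste) (ka.ˈro) ri. Syllable 7 is left unfooted.
Foot heads (stressed positions): 2, 4, 6.
End Rule Rightmost: primary stress on the rightmost head = syllable 6.
Secondary stress on 2, 4: ra:.ˌbo.se.ˌste.ka.ˈro.ri.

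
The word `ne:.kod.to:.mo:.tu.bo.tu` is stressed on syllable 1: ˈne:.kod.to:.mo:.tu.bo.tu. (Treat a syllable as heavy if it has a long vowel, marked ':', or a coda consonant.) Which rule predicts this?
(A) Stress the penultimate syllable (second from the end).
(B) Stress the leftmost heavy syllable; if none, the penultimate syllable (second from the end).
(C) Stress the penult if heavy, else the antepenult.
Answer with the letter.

Rule A → syllable 6 (observed: 1).
Rule B → syllable 1 ✓.
Rule C → syllable 5 (observed: 1).

B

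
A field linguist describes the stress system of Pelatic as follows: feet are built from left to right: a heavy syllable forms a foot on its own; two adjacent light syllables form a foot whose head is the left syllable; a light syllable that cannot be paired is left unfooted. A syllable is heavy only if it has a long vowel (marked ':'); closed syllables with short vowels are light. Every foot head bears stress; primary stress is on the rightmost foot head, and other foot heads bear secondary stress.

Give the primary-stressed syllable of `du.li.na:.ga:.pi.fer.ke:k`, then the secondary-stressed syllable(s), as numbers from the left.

primary 7, secondary 1, 3, 4, 5

Weights: 1 du L, 2 li L, 3 na: H, 4 ga: H, 5 pi L, 6 fer L, 7 ke:k H.
Parse left to right (heavy = foot alone; LL = one foot; stranded L unfooted): (ˈdu.li) (ˈna:) (ˈga:) (ˈpi.fer) (ˈke:k).
Foot heads: 1, 3, 4, 5, 7.
Primary stress on the rightmost head = syllable 7.
Secondary stress on 1, 3, 4, 5: ˌdu.li.ˌna:.ˌga:.ˌpi.fer.ˈke:k.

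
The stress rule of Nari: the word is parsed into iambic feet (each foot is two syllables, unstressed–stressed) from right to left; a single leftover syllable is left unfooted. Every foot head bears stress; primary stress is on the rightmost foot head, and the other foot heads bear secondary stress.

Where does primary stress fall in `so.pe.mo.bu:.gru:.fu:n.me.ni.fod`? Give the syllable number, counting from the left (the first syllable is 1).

Parse right to left into iambic (σˈσ) feet: so (pe.ˈmo) (bu:.ˈgru:) (fu:n.ˈme) (ni.ˈfod). Syllable 1 is left unfooted.
Foot heads (stressed positions): 3, 5, 7, 9.
End Rule Rightmost: primary stress on the rightmost head = syllable 9.
Primary stress: syllable 9 → so.pe.mo.bu:.gru:.fu:n.me.ni.ˈfod.

9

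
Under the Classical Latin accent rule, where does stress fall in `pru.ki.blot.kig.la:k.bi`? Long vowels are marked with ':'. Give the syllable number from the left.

Classical Latin: stress the penult if heavy (long vowel or closed), else the antepenult.
Weights: 4 kig H, 5 la:k H, 6 bi L.
The penult (syllable 5, la:k) is heavy, so it takes stress.
Stress on syllable 5: pru.ki.blot.kig.ˈla:k.bi.

5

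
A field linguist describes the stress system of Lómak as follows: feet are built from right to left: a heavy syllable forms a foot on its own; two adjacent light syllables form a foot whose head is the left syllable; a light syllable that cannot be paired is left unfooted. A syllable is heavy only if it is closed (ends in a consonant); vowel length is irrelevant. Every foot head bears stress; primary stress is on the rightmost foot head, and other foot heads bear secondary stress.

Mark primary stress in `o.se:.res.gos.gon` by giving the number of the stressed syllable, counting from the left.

Weights: 1 o L, 2 se: L, 3 res H, 4 gos H, 5 gon H.
Parse right to left (heavy = foot alone; LL = one foot; stranded L unfooted): (ˈo.se:) (ˈres) (ˈgos) (ˈgon).
Foot heads: 1, 3, 4, 5.
Primary stress on the rightmost head = syllable 5.
Primary stress: syllable 5 → o.se:.res.gos.ˈgon.

5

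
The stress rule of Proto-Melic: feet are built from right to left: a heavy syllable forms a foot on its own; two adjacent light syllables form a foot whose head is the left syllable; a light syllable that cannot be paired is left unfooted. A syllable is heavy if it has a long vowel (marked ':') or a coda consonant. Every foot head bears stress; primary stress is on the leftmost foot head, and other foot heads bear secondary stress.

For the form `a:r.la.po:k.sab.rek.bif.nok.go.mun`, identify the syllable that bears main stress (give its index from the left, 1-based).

Weights: 1 a:r H, 2 la L, 3 po:k H, 4 sab H, 5 rek H, 6 bif H, 7 nok H, 8 go L, 9 mun H.
Parse right to left (heavy = foot alone; LL = one foot; stranded L unfooted): (ˈa:r) la (ˈpo:k) (ˈsab) (ˈrek) (ˈbif) (ˈnok) go (ˈmun).
Foot heads: 1, 3, 4, 5, 6, 7, 9.
Primary stress on the leftmost head = syllable 1.
Primary stress: syllable 1 → ˈa:r.la.po:k.sab.rek.bif.nok.go.mun.

1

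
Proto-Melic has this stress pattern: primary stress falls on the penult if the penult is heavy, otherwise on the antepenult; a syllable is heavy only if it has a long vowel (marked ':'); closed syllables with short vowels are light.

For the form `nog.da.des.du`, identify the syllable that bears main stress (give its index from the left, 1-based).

Weights: 2 da L, 3 des L, 4 du L.
The penult (syllable 3, des) is light, so stress falls on the antepenult (syllable 2, da).
Primary stress: syllable 2 → nog.ˈda.des.du.

2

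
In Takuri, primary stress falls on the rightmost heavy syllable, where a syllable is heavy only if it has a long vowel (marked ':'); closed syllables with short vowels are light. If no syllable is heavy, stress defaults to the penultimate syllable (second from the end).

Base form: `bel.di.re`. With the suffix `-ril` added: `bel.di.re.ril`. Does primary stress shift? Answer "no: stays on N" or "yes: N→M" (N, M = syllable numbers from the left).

Base `bel.di.re` (3 syllables):
  Weights: 1 bel L, 2 di L, 3 re L.
  No heavy syllable in the domain; default to the penultimate syllable (second from the end) = syllable 2.
  → primary stress on syllable 2.
Suffixed `bel.di.re.ril` (4 syllables):
  Weights: 1 bel L, 2 di L, 3 re L, 4 ril L.
  No heavy syllable in the domain; default to the penultimate syllable (second from the end) = syllable 3.
  → primary stress on syllable 3.

yes: 2→3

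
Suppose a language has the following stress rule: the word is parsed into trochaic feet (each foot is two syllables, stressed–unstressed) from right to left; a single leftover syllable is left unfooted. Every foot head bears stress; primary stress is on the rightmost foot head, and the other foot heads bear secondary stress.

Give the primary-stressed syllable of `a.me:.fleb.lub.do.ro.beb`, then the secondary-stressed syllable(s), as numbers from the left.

Parse right to left into trochaic (ˈσσ) feet: a (ˈme:.fleb) (ˈlub.do) (ˈro.beb). Syllable 1 is left unfooted.
Foot heads (stressed positions): 2, 4, 6.
End Rule Rightmost: primary stress on the rightmost head = syllable 6.
Secondary stress on 2, 4: a.ˌme:.fleb.ˌlub.do.ˈro.beb.

primary 6, secondary 2, 4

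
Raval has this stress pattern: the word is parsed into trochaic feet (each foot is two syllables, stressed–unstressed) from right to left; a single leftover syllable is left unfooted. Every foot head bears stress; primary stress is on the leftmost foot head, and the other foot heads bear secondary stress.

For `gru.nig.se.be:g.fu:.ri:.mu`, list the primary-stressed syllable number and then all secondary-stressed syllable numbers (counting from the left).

primary 2, secondary 4, 6

Parse right to left into trochaic (ˈσσ) feet: gru (ˈnig.se) (ˈbe:g.fu:) (ˈri:.mu). Syllable 1 is left unfooted.
Foot heads (stressed positions): 2, 4, 6.
End Rule Leftmost: primary stress on the leftmost head = syllable 2.
Secondary stress on 4, 6: gru.ˈnig.se.ˌbe:g.fu:.ˌri:.mu.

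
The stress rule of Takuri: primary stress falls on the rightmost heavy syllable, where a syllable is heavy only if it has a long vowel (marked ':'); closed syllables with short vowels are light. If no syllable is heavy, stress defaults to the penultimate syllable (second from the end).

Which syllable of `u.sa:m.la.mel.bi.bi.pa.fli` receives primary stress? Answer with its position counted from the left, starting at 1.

Weights: 1 u L, 2 sa:m H, 3 la L, 4 mel L, 5 bi L, 6 bi L, 7 pa L, 8 fli L.
Heavy syllables in the domain: 2. The rightmost is syllable 2 (sa:m).
Primary stress: syllable 2 → u.ˈsa:m.la.mel.bi.bi.pa.fli.

2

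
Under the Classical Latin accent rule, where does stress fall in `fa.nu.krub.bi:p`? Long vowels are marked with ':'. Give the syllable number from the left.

Classical Latin: stress the penult if heavy (long vowel or closed), else the antepenult.
Weights: 2 nu L, 3 krub H, 4 bi:p H.
The penult (syllable 3, krub) is heavy, so it takes stress.
Stress on syllable 3: fa.nu.ˈkrub.bi:p.

3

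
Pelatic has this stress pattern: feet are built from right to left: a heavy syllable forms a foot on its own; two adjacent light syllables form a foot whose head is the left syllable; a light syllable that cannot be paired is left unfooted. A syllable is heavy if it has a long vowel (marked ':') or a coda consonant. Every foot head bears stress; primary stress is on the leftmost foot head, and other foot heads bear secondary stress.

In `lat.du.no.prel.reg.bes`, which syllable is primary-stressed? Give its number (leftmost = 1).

1

Weights: 1 lat H, 2 du L, 3 no L, 4 prel H, 5 reg H, 6 bes H.
Parse right to left (heavy = foot alone; LL = one foot; stranded L unfooted): (ˈlat) (ˈdu.no) (ˈprel) (ˈreg) (ˈbes).
Foot heads: 1, 2, 4, 5, 6.
Primary stress on the leftmost head = syllable 1.
Primary stress: syllable 1 → ˈlat.du.no.prel.reg.bes.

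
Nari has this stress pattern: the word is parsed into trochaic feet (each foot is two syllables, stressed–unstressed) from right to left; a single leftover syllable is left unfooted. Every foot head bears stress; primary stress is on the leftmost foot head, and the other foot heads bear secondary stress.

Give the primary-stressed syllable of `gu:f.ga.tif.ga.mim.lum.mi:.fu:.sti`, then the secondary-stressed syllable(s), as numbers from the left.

Parse right to left into trochaic (ˈσσ) feet: gu:f (ˈga.tif) (ˈga.mim) (ˈlum.mi:) (ˈfu:.sti). Syllable 1 is left unfooted.
Foot heads (stressed positions): 2, 4, 6, 8.
End Rule Leftmost: primary stress on the leftmost head = syllable 2.
Secondary stress on 4, 6, 8: gu:f.ˈga.tif.ˌga.mim.ˌlum.mi:.ˌfu:.sti.

primary 2, secondary 4, 6, 8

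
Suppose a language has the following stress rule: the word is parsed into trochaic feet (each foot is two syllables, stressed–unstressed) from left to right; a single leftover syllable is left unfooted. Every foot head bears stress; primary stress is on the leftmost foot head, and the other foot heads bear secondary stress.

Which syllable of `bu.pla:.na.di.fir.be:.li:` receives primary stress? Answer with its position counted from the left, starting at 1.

Parse left to right into trochaic (ˈσσ) feet: (ˈbu.pla:) (ˈna.di) (ˈfir.be:) li:. Syllable 7 is left unfooted.
Foot heads (stressed positions): 1, 3, 5.
End Rule Leftmost: primary stress on the leftmost head = syllable 1.
Primary stress: syllable 1 → ˈbu.pla:.na.di.fir.be:.li:.

1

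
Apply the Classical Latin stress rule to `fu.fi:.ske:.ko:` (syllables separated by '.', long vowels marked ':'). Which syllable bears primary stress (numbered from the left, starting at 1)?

Classical Latin: stress the penult if heavy (long vowel or closed), else the antepenult.
Weights: 2 fi: H, 3 ske: H, 4 ko: H.
The penult (syllable 3, ske:) is heavy, so it takes stress.
Stress on syllable 3: fu.fi:.ˈske:.ko:.

3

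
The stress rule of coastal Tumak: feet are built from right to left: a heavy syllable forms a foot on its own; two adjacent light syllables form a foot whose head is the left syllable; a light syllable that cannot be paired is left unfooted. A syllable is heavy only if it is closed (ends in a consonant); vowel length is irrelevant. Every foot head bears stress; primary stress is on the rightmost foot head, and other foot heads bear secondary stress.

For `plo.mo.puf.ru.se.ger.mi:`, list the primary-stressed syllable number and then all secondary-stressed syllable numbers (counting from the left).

primary 6, secondary 1, 3, 4

Weights: 1 plo L, 2 mo L, 3 puf H, 4 ru L, 5 se L, 6 ger H, 7 mi: L.
Parse right to left (heavy = foot alone; LL = one foot; stranded L unfooted): (ˈplo.mo) (ˈpuf) (ˈru.se) (ˈger) mi:.
Foot heads: 1, 3, 4, 6.
Primary stress on the rightmost head = syllable 6.
Secondary stress on 1, 3, 4: ˌplo.mo.ˌpuf.ˌru.se.ˈger.mi:.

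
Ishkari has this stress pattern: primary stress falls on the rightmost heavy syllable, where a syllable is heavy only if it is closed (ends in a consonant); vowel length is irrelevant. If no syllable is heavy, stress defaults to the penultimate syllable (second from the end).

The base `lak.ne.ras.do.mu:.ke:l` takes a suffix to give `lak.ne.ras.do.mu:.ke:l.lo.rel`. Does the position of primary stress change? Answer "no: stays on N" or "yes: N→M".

Base `lak.ne.ras.do.mu:.ke:l` (6 syllables):
  Weights: 1 lak H, 2 ne L, 3 ras H, 4 do L, 5 mu: L, 6 ke:l H.
  Heavy syllables in the domain: 1, 3, 6. The rightmost is syllable 6 (ke:l).
  → primary stress on syllable 6.
Suffixed `lak.ne.ras.do.mu:.ke:l.lo.rel` (8 syllables):
  Weights: 1 lak H, 2 ne L, 3 ras H, 4 do L, 5 mu: L, 6 ke:l H, 7 lo L, 8 rel H.
  Heavy syllables in the domain: 1, 3, 6, 8. The rightmost is syllable 8 (rel).
  → primary stress on syllable 8.

yes: 6→8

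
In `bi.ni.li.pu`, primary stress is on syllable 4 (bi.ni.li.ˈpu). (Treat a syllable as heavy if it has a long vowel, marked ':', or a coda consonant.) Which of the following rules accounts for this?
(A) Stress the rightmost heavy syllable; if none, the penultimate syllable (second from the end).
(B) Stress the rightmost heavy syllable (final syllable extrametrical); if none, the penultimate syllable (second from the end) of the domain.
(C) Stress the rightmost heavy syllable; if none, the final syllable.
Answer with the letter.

Rule A → syllable 3 (observed: 4).
Rule B → syllable 2 (observed: 4).
Rule C → syllable 4 ✓.

C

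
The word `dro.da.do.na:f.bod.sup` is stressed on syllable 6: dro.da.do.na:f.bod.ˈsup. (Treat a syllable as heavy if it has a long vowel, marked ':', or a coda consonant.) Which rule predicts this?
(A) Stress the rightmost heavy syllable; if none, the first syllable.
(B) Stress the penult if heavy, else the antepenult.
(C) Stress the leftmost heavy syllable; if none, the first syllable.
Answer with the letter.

Rule A → syllable 6 ✓.
Rule B → syllable 5 (observed: 6).
Rule C → syllable 4 (observed: 6).

A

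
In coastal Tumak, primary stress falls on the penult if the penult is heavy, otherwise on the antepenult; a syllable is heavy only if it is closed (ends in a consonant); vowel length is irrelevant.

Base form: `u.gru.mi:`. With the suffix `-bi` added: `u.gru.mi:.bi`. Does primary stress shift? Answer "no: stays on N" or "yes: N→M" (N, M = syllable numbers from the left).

Base `u.gru.mi:` (3 syllables):
  Weights: 1 u L, 2 gru L, 3 mi: L.
  The penult (syllable 2, gru) is light, so stress falls on the antepenult (syllable 1, u).
  → primary stress on syllable 1.
Suffixed `u.gru.mi:.bi` (4 syllables):
  Weights: 2 gru L, 3 mi: L, 4 bi L.
  The penult (syllable 3, mi:) is light, so stress falls on the antepenult (syllable 2, gru).
  → primary stress on syllable 2.

yes: 1→2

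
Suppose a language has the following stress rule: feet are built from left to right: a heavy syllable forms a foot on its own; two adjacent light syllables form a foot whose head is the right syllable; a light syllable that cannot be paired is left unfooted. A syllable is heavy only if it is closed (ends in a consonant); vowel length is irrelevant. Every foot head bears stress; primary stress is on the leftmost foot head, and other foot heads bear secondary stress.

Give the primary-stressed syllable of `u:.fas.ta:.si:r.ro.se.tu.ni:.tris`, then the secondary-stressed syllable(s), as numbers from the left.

primary 2, secondary 4, 6, 8, 9

Weights: 1 u: L, 2 fas H, 3 ta: L, 4 si:r H, 5 ro L, 6 se L, 7 tu L, 8 ni: L, 9 tris H.
Parse left to right (heavy = foot alone; LL = one foot; stranded L unfooted): u: (ˈfas) ta: (ˈsi:r) (ro.ˈse) (tu.ˈni:) (ˈtris).
Foot heads: 2, 4, 6, 8, 9.
Primary stress on the leftmost head = syllable 2.
Secondary stress on 4, 6, 8, 9: u:.ˈfas.ta:.ˌsi:r.ro.ˌse.tu.ˌni:.ˌtris.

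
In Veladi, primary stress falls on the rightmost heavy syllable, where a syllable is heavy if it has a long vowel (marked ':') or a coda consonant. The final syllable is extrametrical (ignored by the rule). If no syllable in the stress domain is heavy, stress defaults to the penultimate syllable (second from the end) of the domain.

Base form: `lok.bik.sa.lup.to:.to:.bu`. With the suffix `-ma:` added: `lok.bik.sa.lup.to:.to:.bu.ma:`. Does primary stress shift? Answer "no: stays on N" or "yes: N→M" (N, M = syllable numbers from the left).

Base `lok.bik.sa.lup.to:.to:.bu` (7 syllables):
  The final syllable (7, bu) is extrametrical; the stress domain is syllables 1–6.
  Weights: 1 lok H, 2 bik H, 3 sa L, 4 lup H, 5 to: H, 6 to: H.
  Heavy syllables in the domain: 1, 2, 4, 5, 6. The rightmost is syllable 6 (to:).
  → primary stress on syllable 6.
Suffixed `lok.bik.sa.lup.to:.to:.bu.ma:` (8 syllables):
  The final syllable (8, ma:) is extrametrical; the stress domain is syllables 1–7.
  Weights: 1 lok H, 2 bik H, 3 sa L, 4 lup H, 5 to: H, 6 to: H, 7 bu L.
  Heavy syllables in the domain: 1, 2, 4, 5, 6. The rightmost is syllable 6 (to:).
  → primary stress on syllable 6.

no: stays on 6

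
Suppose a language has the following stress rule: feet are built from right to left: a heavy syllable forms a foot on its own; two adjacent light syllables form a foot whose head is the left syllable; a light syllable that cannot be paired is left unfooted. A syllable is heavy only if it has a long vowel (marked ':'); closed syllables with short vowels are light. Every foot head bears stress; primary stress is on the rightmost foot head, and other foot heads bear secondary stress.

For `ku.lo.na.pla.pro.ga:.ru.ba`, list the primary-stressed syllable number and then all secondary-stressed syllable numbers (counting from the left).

Weights: 1 ku L, 2 lo L, 3 na L, 4 pla L, 5 pro L, 6 ga: H, 7 ru L, 8 ba L.
Parse right to left (heavy = foot alone; LL = one foot; stranded L unfooted): ku (ˈlo.na) (ˈpla.pro) (ˈga:) (ˈru.ba).
Foot heads: 2, 4, 6, 7.
Primary stress on the rightmost head = syllable 7.
Secondary stress on 2, 4, 6: ku.ˌlo.na.ˌpla.pro.ˌga:.ˈru.ba.

primary 7, secondary 2, 4, 6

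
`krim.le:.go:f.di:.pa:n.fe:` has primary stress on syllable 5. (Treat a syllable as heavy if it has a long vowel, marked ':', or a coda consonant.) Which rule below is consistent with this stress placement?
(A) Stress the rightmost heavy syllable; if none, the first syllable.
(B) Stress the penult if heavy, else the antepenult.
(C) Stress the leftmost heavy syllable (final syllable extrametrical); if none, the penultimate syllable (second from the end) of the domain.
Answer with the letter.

Rule A → syllable 6 (observed: 5).
Rule B → syllable 5 ✓.
Rule C → syllable 1 (observed: 5).

B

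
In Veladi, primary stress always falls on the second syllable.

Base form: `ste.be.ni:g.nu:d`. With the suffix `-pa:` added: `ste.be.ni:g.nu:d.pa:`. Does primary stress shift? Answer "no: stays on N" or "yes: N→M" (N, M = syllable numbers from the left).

Base `ste.be.ni:g.nu:d` (4 syllables):
  The word has 4 syllables; the second syllable is syllable 2 (be).
  → primary stress on syllable 2.
Suffixed `ste.be.ni:g.nu:d.pa:` (5 syllables):
  The word has 5 syllables; the second syllable is syllable 2 (be).
  → primary stress on syllable 2.

no: stays on 2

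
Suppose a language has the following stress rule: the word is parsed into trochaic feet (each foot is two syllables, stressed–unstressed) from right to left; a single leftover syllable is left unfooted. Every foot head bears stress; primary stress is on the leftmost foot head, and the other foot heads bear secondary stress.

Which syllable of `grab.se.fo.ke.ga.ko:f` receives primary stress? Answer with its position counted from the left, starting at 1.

Parse right to left into trochaic (ˈσσ) feet: (ˈgrab.se) (ˈfo.ke) (ˈga.ko:f).
Foot heads (stressed positions): 1, 3, 5.
End Rule Leftmost: primary stress on the leftmost head = syllable 1.
Primary stress: syllable 1 → ˈgrab.se.fo.ke.ga.ko:f.

1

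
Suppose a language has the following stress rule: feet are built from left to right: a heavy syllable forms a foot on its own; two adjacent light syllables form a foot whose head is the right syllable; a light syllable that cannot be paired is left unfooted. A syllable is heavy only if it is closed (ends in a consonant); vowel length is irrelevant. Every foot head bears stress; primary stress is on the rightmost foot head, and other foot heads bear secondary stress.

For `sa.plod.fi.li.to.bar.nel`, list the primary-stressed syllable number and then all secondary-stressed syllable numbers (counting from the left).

Weights: 1 sa L, 2 plod H, 3 fi L, 4 li L, 5 to L, 6 bar H, 7 nel H.
Parse left to right (heavy = foot alone; LL = one foot; stranded L unfooted): sa (ˈplod) (fi.ˈli) to (ˈbar) (ˈnel).
Foot heads: 2, 4, 6, 7.
Primary stress on the rightmost head = syllable 7.
Secondary stress on 2, 4, 6: sa.ˌplod.fi.ˌli.to.ˌbar.ˈnel.

primary 7, secondary 2, 4, 6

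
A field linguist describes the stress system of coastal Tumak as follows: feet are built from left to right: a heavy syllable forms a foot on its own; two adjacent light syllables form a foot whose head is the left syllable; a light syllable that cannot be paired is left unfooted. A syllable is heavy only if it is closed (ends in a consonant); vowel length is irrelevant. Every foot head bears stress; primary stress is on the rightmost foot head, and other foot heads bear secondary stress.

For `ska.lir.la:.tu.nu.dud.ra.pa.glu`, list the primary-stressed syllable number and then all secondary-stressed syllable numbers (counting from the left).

primary 7, secondary 2, 3, 6

Weights: 1 ska L, 2 lir H, 3 la: L, 4 tu L, 5 nu L, 6 dud H, 7 ra L, 8 pa L, 9 glu L.
Parse left to right (heavy = foot alone; LL = one foot; stranded L unfooted): ska (ˈlir) (ˈla:.tu) nu (ˈdud) (ˈra.pa) glu.
Foot heads: 2, 3, 6, 7.
Primary stress on the rightmost head = syllable 7.
Secondary stress on 2, 3, 6: ska.ˌlir.ˌla:.tu.nu.ˌdud.ˈra.pa.glu.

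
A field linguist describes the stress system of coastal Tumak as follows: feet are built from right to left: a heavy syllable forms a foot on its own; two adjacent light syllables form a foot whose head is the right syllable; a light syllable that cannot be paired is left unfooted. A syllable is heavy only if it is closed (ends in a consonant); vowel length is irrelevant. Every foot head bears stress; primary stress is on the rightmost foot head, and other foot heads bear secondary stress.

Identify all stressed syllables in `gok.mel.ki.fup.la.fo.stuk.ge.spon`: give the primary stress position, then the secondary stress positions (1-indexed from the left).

Weights: 1 gok H, 2 mel H, 3 ki L, 4 fup H, 5 la L, 6 fo L, 7 stuk H, 8 ge L, 9 spon H.
Parse right to left (heavy = foot alone; LL = one foot; stranded L unfooted): (ˈgok) (ˈmel) ki (ˈfup) (la.ˈfo) (ˈstuk) ge (ˈspon).
Foot heads: 1, 2, 4, 6, 7, 9.
Primary stress on the rightmost head = syllable 9.
Secondary stress on 1, 2, 4, 6, 7: ˌgok.ˌmel.ki.ˌfup.la.ˌfo.ˌstuk.ge.ˈspon.

primary 9, secondary 1, 2, 4, 6, 7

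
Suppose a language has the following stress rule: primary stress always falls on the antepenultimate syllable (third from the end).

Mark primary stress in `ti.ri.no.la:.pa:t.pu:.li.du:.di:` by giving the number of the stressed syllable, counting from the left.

The word has 9 syllables; the antepenultimate syllable (third from the end) is syllable 7 (li).
Primary stress: syllable 7 → ti.ri.no.la:.pa:t.pu:.ˈli.du:.di:.

7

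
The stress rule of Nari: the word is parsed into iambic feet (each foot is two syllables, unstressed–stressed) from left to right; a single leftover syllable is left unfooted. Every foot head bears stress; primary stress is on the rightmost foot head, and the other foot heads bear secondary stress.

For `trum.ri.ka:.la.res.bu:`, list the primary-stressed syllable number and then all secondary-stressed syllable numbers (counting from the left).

primary 6, secondary 2, 4

Parse left to right into iambic (σˈσ) feet: (trum.ˈri) (ka:.ˈla) (res.ˈbu:).
Foot heads (stressed positions): 2, 4, 6.
End Rule Rightmost: primary stress on the rightmost head = syllable 6.
Secondary stress on 2, 4: trum.ˌri.ka:.ˌla.res.ˈbu:.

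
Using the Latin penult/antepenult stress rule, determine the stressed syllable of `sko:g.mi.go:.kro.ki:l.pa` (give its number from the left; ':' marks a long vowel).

Classical Latin: stress the penult if heavy (long vowel or closed), else the antepenult.
Weights: 4 kro L, 5 ki:l H, 6 pa L.
The penult (syllable 5, ki:l) is heavy, so it takes stress.
Stress on syllable 5: sko:g.mi.go:.kro.ˈki:l.pa.

5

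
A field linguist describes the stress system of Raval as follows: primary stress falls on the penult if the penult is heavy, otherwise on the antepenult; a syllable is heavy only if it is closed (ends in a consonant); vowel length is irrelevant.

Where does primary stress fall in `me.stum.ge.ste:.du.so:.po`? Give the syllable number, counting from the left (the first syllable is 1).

5

Weights: 5 du L, 6 so: L, 7 po L.
The penult (syllable 6, so:) is light, so stress falls on the antepenult (syllable 5, du).
Primary stress: syllable 5 → me.stum.ge.ste:.ˈdu.so:.po.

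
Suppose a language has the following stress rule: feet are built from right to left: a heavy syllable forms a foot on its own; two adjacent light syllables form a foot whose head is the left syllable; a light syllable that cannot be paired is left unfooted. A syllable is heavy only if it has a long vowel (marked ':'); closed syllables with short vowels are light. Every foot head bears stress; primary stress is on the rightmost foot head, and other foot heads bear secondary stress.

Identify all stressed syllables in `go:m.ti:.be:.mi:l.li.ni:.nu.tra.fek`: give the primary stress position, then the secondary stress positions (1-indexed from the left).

primary 8, secondary 1, 2, 3, 4, 6

Weights: 1 go:m H, 2 ti: H, 3 be: H, 4 mi:l H, 5 li L, 6 ni: H, 7 nu L, 8 tra L, 9 fek L.
Parse right to left (heavy = foot alone; LL = one foot; stranded L unfooted): (ˈgo:m) (ˈti:) (ˈbe:) (ˈmi:l) li (ˈni:) nu (ˈtra.fek).
Foot heads: 1, 2, 3, 4, 6, 8.
Primary stress on the rightmost head = syllable 8.
Secondary stress on 1, 2, 3, 4, 6: ˌgo:m.ˌti:.ˌbe:.ˌmi:l.li.ˌni:.nu.ˈtra.fek.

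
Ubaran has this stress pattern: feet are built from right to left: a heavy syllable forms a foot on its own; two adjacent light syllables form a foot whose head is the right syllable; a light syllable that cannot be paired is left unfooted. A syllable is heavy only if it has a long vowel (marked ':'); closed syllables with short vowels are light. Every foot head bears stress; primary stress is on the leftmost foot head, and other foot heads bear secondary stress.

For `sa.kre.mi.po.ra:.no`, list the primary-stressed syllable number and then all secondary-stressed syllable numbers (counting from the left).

Weights: 1 sa L, 2 kre L, 3 mi L, 4 po L, 5 ra: H, 6 no L.
Parse right to left (heavy = foot alone; LL = one foot; stranded L unfooted): (sa.ˈkre) (mi.ˈpo) (ˈra:) no.
Foot heads: 2, 4, 5.
Primary stress on the leftmost head = syllable 2.
Secondary stress on 4, 5: sa.ˈkre.mi.ˌpo.ˌra:.no.

primary 2, secondary 4, 5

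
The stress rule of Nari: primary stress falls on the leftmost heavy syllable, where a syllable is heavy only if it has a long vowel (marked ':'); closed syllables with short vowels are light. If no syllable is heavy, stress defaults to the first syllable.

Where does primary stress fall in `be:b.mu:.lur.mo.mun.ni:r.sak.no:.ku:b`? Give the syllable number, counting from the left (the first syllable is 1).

Weights: 1 be:b H, 2 mu: H, 3 lur L, 4 mo L, 5 mun L, 6 ni:r H, 7 sak L, 8 no: H, 9 ku:b H.
Heavy syllables in the domain: 1, 2, 6, 8, 9. The leftmost is syllable 1 (be:b).
Primary stress: syllable 1 → ˈbe:b.mu:.lur.mo.mun.ni:r.sak.no:.ku:b.

1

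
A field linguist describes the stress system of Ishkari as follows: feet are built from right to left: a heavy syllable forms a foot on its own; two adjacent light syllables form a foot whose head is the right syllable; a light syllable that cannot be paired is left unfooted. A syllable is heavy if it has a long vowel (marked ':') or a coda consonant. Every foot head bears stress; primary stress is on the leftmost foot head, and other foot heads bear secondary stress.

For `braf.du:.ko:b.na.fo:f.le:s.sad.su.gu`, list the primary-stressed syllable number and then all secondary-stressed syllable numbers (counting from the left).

primary 1, secondary 2, 3, 5, 6, 7, 9

Weights: 1 braf H, 2 du: H, 3 ko:b H, 4 na L, 5 fo:f H, 6 le:s H, 7 sad H, 8 su L, 9 gu L.
Parse right to left (heavy = foot alone; LL = one foot; stranded L unfooted): (ˈbraf) (ˈdu:) (ˈko:b) na (ˈfo:f) (ˈle:s) (ˈsad) (su.ˈgu).
Foot heads: 1, 2, 3, 5, 6, 7, 9.
Primary stress on the leftmost head = syllable 1.
Secondary stress on 2, 3, 5, 6, 7, 9: ˈbraf.ˌdu:.ˌko:b.na.ˌfo:f.ˌle:s.ˌsad.su.ˌgu.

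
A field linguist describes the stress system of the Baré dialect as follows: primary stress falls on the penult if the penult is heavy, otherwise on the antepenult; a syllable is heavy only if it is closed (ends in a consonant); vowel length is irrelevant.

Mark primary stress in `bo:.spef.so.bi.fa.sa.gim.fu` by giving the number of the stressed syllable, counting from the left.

Weights: 6 sa L, 7 gim H, 8 fu L.
The penult (syllable 7, gim) is heavy, so it takes stress.
Primary stress: syllable 7 → bo:.spef.so.bi.fa.sa.ˈgim.fu.

7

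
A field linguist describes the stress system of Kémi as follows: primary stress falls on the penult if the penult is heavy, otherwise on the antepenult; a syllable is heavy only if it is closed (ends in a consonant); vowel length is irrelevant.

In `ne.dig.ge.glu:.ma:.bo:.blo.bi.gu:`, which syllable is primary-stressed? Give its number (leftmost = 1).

Weights: 7 blo L, 8 bi L, 9 gu: L.
The penult (syllable 8, bi) is light, so stress falls on the antepenult (syllable 7, blo).
Primary stress: syllable 7 → ne.dig.ge.glu:.ma:.bo:.ˈblo.bi.gu:.

7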